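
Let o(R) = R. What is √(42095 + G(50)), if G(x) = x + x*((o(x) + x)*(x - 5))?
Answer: 23*√505 ≈ 516.86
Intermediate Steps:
G(x) = x + 2*x²*(-5 + x) (G(x) = x + x*((x + x)*(x - 5)) = x + x*((2*x)*(-5 + x)) = x + x*(2*x*(-5 + x)) = x + 2*x²*(-5 + x))
√(42095 + G(50)) = √(42095 + 50*(1 - 10*50 + 2*50²)) = √(42095 + 50*(1 - 500 + 2*2500)) = √(42095 + 50*(1 - 500 + 5000)) = √(42095 + 50*4501) = √(42095 + 225050) = √267145 = 23*√505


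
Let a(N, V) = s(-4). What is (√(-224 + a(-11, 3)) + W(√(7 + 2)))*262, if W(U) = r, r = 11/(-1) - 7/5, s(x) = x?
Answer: -16244/5 + 524*I*√57 ≈ -3248.8 + 3956.1*I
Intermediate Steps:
a(N, V) = -4
r = -62/5 (r = 11*(-1) - 7*⅕ = -11 - 7/5 = -62/5 ≈ -12.400)
W(U) = -62/5
(√(-224 + a(-11, 3)) + W(√(7 + 2)))*262 = (√(-224 - 4) - 62/5)*262 = (√(-228) - 62/5)*262 = (2*I*√57 - 62/5)*262 = (-62/5 + 2*I*√57)*262 = -16244/5 + 524*I*√57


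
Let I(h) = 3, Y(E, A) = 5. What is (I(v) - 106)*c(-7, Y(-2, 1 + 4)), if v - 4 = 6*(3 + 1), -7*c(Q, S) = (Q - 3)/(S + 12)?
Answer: -1030/119 ≈ -8.6555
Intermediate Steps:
c(Q, S) = -(-3 + Q)/(7*(12 + S)) (c(Q, S) = -(Q - 3)/(7*(S + 12)) = -(-3 + Q)/(7*(12 + S)))
v = 28 (v = 4 + 6*(3 + 1) = 4 + 6*4 = 4 + 24 = 28)
(I(v) - 106)*c(-7, Y(-2, 1 + 4)) = (3 - 106)*((3 - 1*(-7))/(7*(12 + 5))) = -103*(3 + 7)/(7*17) = -103*10/(7*17) = -103*10/119 = -1030/119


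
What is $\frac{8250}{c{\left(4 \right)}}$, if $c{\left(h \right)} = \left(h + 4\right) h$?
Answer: $\frac{4125}{16} \approx 257.81$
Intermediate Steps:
$c{\left(h \right)} = h \left(4 + h\right)$ ($c{\left(h \right)} = \left(4 + h\right) h = h \left(4 + h\right)$)
$\frac{8250}{c{\left(4 \right)}} = \frac{8250}{4 \left(4 + 4\right)} = \frac{8250}{4 \cdot 8} = \frac{8250}{32} = 8250 \cdot \frac{1}{32} = \frac{4125}{16}$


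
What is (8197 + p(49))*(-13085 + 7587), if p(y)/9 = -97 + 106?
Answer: -45512444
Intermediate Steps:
p(y) = 81 (p(y) = 9*(-97 + 106) = 9*9 = 81)
(8197 + p(49))*(-13085 + 7587) = (8197 + 81)*(-13085 + 7587) = 8278*(-5498) = -45512444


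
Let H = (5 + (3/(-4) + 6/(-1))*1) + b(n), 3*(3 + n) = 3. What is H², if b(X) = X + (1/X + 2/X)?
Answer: 441/16 ≈ 27.563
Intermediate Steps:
n = -2 (n = -3 + (⅓)*3 = -3 + 1 = -2)
b(X) = X + 3/X (b(X) = X + (1/X + 2/X) = X + 3/X)
H = -21/4 (H = (5 + (3/(-4) + 6/(-1))*1) + (-2 + 3/(-2)) = (5 + (3*(-¼) + 6*(-1))*1) + (-2 + 3*(-½)) = (5 + (-¾ - 6)*1) + (-2 - 3/2) = (5 - 27/4*1) - 7/2 = (5 - 27/4) - 7/2 = -7/4 - 7/2 = -21/4 ≈ -5.2500)
H² = (-21/4)² = 441/16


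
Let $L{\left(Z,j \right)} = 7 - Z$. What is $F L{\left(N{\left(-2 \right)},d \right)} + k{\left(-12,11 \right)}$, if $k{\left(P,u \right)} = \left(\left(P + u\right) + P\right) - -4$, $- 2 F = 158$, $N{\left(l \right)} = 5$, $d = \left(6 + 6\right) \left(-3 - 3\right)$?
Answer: $-167$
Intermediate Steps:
$d = -72$ ($d = 12 \left(-6\right) = -72$)
$F = -79$ ($F = \left(- \frac{1}{2}\right) 158 = -79$)
$k{\left(P,u \right)} = 4 + u + 2 P$ ($k{\left(P,u \right)} = \left(u + 2 P\right) + 4 = 4 + u + 2 P$)
$F L{\left(N{\left(-2 \right)},d \right)} + k{\left(-12,11 \right)} = - 79 \left(7 - 5\right) + \left(4 + 11 + 2 \left(-12\right)\right) = - 79 \left(7 - 5\right) + \left(4 + 11 - 24\right) = \left(-79\right) 2 - 9 = -158 - 9 = -167$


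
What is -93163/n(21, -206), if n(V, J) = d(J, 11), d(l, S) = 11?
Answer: -93163/11 ≈ -8469.4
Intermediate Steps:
n(V, J) = 11
-93163/n(21, -206) = -93163/11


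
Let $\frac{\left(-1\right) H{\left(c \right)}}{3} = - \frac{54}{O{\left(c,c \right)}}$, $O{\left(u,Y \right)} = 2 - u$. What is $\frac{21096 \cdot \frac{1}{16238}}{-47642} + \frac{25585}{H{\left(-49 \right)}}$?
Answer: $\frac{84119536631759}{10443745746} \approx 8054.5$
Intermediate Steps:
$H{\left(c \right)} = \frac{162}{2 - c}$ ($H{\left(c \right)} = - 3 \left(- \frac{54}{2 - c}\right) = \frac{162}{2 - c}$)
$\frac{21096 \cdot \frac{1}{16238}}{-47642} + \frac{25585}{H{\left(-49 \right)}} = \frac{21096 \cdot \frac{1}{16238}}{-47642} + \frac{25585}{\left(-162\right) \frac{1}{-2 - 49}} = 21096 \cdot \frac{1}{16238} \left(- \frac{1}{47642}\right) + \frac{25585}{\left(-162\right) \frac{1}{-51}} = \frac{10548}{8119} \left(- \frac{1}{47642}\right) + \frac{25585}{\left(-162\right) \left(- \frac{1}{51}\right)} = - \frac{5274}{193402699} + \frac{25585}{\frac{54}{17}} = - \frac{5274}{193402699} + 25585 \cdot \frac{17}{54} = - \frac{5274}{193402699} + \frac{434945}{54} = \frac{84119536631759}{10443745746}$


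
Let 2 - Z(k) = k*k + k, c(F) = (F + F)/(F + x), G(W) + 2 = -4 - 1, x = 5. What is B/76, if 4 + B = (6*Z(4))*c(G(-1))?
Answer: -10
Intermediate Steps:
G(W) = -7 (G(W) = -2 + (-4 - 1) = -2 - 5 = -7)
c(F) = 2*F/(5 + F) (c(F) = (F + F)/(F + 5) = (2*F)/(5 + F) = 2*F/(5 + F))
Z(k) = 2 - k - k² (Z(k) = 2 - (k*k + k) = 2 - (k² + k) = 2 - (k + k²) = 2 + (-k - k²) = 2 - k - k²)
B = -760 (B = -4 + (6*(2 - 1*4 - 1*4²))*(2*(-7)/(5 - 7)) = -4 + (6*(2 - 4 - 1*16))*(2*(-7)/(-2)) = -4 + (6*(2 - 4 - 16))*(2*(-7)*(-½)) = -4 + (6*(-18))*7 = -4 - 108*7 = -4 - 756 = -760)
B/76 = -760/76 = -760*1/76 = -10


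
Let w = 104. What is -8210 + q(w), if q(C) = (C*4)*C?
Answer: 35054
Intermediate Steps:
q(C) = 4*C² (q(C) = (4*C)*C = 4*C²)
-8210 + q(w) = -8210 + 4*104² = -8210 + 4*10816 = -8210 + 43264 = 35054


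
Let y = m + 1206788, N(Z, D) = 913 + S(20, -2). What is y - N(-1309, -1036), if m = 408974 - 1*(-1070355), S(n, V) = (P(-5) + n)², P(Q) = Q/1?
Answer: 2684979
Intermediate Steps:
P(Q) = Q (P(Q) = Q*1 = Q)
S(n, V) = (-5 + n)²
m = 1479329 (m = 408974 + 1070355 = 1479329)
N(Z, D) = 1138 (N(Z, D) = 913 + (-5 + 20)² = 913 + 15² = 913 + 225 = 1138)
y = 2686117 (y = 1479329 + 1206788 = 2686117)
y - N(-1309, -1036) = 2686117 - 1*1138 = 2686117 - 1138 = 2684979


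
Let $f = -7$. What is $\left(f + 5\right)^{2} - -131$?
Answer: $135$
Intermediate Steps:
$\left(f + 5\right)^{2} - -131 = \left(-7 + 5\right)^{2} - -131 = \left(-2\right)^{2} + 131 = 4 + 131 = 135$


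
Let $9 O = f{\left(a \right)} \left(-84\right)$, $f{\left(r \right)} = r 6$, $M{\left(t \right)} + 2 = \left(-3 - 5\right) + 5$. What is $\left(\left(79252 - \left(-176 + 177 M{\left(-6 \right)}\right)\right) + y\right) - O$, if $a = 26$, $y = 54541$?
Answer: $136310$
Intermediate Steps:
$M{\left(t \right)} = -5$ ($M{\left(t \right)} = -2 + \left(\left(-3 - 5\right) + 5\right) = -2 + \left(-8 + 5\right) = -2 - 3 = -5$)
$f{\left(r \right)} = 6 r$
$O = -1456$ ($O = \frac{6 \cdot 26 \left(-84\right)}{9} = \frac{156 \left(-84\right)}{9} = \frac{1}{9} \left(-13104\right) = -1456$)
$\left(\left(79252 - \left(-176 + 177 M{\left(-6 \right)}\right)\right) + y\right) - O = \left(\left(79252 + \left(176 - -885\right)\right) + 54541\right) - -1456 = \left(\left(79252 + \left(176 + 885\right)\right) + 54541\right) + 1456 = \left(\left(79252 + 1061\right) + 54541\right) + 1456 = \left(80313 + 54541\right) + 1456 = 134854 + 1456 = 136310$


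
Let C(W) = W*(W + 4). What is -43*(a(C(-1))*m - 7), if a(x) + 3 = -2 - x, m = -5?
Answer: -129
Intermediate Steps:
C(W) = W*(4 + W)
a(x) = -5 - x (a(x) = -3 + (-2 - x) = -5 - x)
-43*(a(C(-1))*m - 7) = -43*((-5 - (-1)*(4 - 1))*(-5) - 7) = -43*((-5 - (-1)*3)*(-5) - 7) = -43*((-5 - 1*(-3))*(-5) - 7) = -43*((-5 + 3)*(-5) - 7) = -43*(-2*(-5) - 7) = -43*(10 - 7) = -43*3 = -129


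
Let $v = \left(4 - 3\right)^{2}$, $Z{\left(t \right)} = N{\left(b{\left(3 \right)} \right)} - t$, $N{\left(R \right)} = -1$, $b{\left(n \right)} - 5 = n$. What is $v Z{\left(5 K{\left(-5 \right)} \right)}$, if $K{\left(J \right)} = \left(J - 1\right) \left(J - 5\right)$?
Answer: $-301$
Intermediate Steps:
$b{\left(n \right)} = 5 + n$
$K{\left(J \right)} = \left(-1 + J\right) \left(-5 + J\right)$
$Z{\left(t \right)} = -1 - t$
$v = 1$ ($v = 1^{2} = 1$)
$v Z{\left(5 K{\left(-5 \right)} \right)} = 1 \left(-1 - 5 \left(5 + \left(-5\right)^{2} - -30\right)\right) = 1 \left(-1 - 5 \left(5 + 25 + 30\right)\right) = 1 \left(-1 - 5 \cdot 60\right) = 1 \left(-1 - 300\right) = 1 \left(-301\right) = -301$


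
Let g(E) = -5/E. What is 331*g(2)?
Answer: -1655/2 ≈ -827.50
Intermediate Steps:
331*g(2) = 331*(-5/2) = -1655/2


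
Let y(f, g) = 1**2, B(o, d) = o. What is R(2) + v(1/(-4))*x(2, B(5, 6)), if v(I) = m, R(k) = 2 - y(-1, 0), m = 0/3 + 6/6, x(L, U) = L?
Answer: 3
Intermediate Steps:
y(f, g) = 1
m = 1 (m = 0*(1/3) + 6*(1/6) = 0 + 1 = 1)
R(k) = 1 (R(k) = 2 - 1*1 = 2 - 1 = 1)
v(I) = 1
R(2) + v(1/(-4))*x(2, B(5, 6)) = 1 + 1*2 = 1 + 2 = 3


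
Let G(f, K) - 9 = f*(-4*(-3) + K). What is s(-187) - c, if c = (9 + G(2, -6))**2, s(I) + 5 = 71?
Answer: -834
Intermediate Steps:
s(I) = 66 (s(I) = -5 + 71 = 66)
G(f, K) = 9 + f*(12 + K) (G(f, K) = 9 + f*(-4*(-3) + K) = 9 + f*(12 + K))
c = 900 (c = (9 + (9 + 12*2 - 6*2))**2 = (9 + (9 + 24 - 12))**2 = (9 + 21)**2 = 30**2 = 900)
s(-187) - c = 66 - 1*900 = 66 - 900 = -834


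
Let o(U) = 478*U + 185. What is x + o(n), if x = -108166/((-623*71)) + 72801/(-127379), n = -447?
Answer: -171831035346198/804907901 ≈ -2.1348e+5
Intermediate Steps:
x = 1508267183/804907901 (x = -108166/(-44233) + 72801*(-1/127379) = -108166*(-1/44233) - 72801/127379 = 108166/44233 - 72801/127379 = 1508267183/804907901 ≈ 1.8738)
o(U) = 185 + 478*U
x + o(n) = 1508267183/804907901 + (185 + 478*(-447)) = 1508267183/804907901 + (185 - 213666) = 1508267183/804907901 - 213481 = -171831035346198/804907901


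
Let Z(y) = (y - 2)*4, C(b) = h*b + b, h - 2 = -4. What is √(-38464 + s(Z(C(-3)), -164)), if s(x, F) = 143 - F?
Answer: I*√38157 ≈ 195.34*I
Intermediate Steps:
h = -2 (h = 2 - 4 = -2)
C(b) = -b (C(b) = -2*b + b = -b)
Z(y) = -8 + 4*y (Z(y) = (-2 + y)*4 = -8 + 4*y)
√(-38464 + s(Z(C(-3)), -164)) = √(-38464 + (143 - 1*(-164))) = √(-38464 + (143 + 164)) = √(-38464 + 307) = √(-38157) = I*√38157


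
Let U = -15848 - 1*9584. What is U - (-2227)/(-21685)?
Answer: -551495147/21685 ≈ -25432.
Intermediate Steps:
U = -25432 (U = -15848 - 9584 = -25432)
U - (-2227)/(-21685) = -25432 - (-2227)/(-21685) = -25432 - (-2227)*(-1)/21685 = -25432 - 1*2227/21685 = -25432 - 2227/21685 = -551495147/21685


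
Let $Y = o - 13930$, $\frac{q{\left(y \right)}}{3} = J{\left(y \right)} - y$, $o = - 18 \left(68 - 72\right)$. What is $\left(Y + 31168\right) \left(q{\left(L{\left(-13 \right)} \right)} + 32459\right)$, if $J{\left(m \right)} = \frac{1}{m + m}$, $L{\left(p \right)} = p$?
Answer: $\frac{7312998975}{13} \approx 5.6254 \cdot 10^{8}$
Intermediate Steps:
$o = 72$ ($o = \left(-18\right) \left(-4\right) = 72$)
$J{\left(m \right)} = \frac{1}{2 m}$
$q{\left(y \right)} = - 3 y + \frac{3}{2 y}$ ($q{\left(y \right)} = 3 \left(\frac{1}{2 y} - y\right) = - 3 y + \frac{3}{2 y}$)
$Y = -13858$ ($Y = 72 - 13930 = -13858$)
$\left(Y + 31168\right) \left(q{\left(L{\left(-13 \right)} \right)} + 32459\right) = \left(-13858 + 31168\right) \left(\left(\left(-3\right) \left(-13\right) + \frac{3}{2 \left(-13\right)}\right) + 32459\right) = 17310 \left(\left(39 + \frac{3}{2} \left(- \frac{1}{13}\right)\right) + 32459\right) = 17310 \left(\left(39 - \frac{3}{26}\right) + 32459\right) = 17310 \left(\frac{1011}{26} + 32459\right) = 17310 \cdot \frac{844945}{26} = \frac{7312998975}{13}$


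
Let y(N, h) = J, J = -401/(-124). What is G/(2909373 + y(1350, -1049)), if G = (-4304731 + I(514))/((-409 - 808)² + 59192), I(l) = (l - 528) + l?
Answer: -533724644/555675859925493 ≈ -9.6050e-7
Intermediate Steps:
I(l) = -528 + 2*l (I(l) = (-528 + l) + l = -528 + 2*l)
J = 401/124 (J = -401*(-1/124) = 401/124 ≈ 3.2339)
y(N, h) = 401/124
G = -4304231/1540281 (G = (-4304731 + (-528 + 2*514))/((-409 - 808)² + 59192) = (-4304731 + (-528 + 1028))/((-1217)² + 59192) = (-4304731 + 500)/(1481089 + 59192) = -4304231/1540281 ≈ -2.7944)
G/(2909373 + y(1350, -1049)) = -4304231/(1540281*(2909373 + 401/124)) = -4304231/(1540281*360762653/124) = -4304231/1540281*124/360762653 = -533724644/555675859925493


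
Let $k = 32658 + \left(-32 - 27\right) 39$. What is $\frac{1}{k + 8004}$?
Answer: $\frac{1}{38361} \approx 2.6068 \cdot 10^{-5}$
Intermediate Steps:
$k = 30357$ ($k = 32658 - 2301 = 30357$)
$\frac{1}{k + 8004} = \frac{1}{30357 + 8004} = \frac{1}{38361}$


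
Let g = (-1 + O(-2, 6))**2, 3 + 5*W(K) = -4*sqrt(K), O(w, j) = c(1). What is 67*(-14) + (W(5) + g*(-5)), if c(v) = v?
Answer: -4693/5 - 4*sqrt(5)/5 ≈ -940.39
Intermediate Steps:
O(w, j) = 1
W(K) = -3/5 - 4*sqrt(K)/5 (W(K) = -3/5 + (-4*sqrt(K))/5 = -3/5 - 4*sqrt(K)/5)
g = 0 (g = (-1 + 1)**2 = 0**2 = 0)
67*(-14) + (W(5) + g*(-5)) = 67*(-14) + ((-3/5 - 4*sqrt(5)/5) + 0*(-5)) = -938 + ((-3/5 - 4*sqrt(5)/5) + 0) = -938 + (-3/5 - 4*sqrt(5)/5) = -4693/5 - 4*sqrt(5)/5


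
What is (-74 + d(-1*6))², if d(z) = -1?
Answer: 5625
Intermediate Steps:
(-74 + d(-1*6))² = (-74 - 1)² = (-75)² = 5625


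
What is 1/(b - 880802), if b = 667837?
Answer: -1/212965 ≈ -4.6956e-6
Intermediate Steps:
1/(b - 880802) = 1/(667837 - 880802) = 1/(-212965) = -1/212965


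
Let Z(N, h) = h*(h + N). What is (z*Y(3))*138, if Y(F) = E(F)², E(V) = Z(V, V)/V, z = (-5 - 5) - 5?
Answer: -74520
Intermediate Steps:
z = -15 (z = -10 - 5 = -15)
Z(N, h) = h*(N + h)
E(V) = 2*V (E(V) = (V*(V + V))/V = (V*(2*V))/V = (2*V²)/V = 2*V)
Y(F) = 4*F² (Y(F) = (2*F)² = 4*F²)
(z*Y(3))*138 = -60*3²*138 = -60*9*138 = -15*36*138 = -540*138 = -74520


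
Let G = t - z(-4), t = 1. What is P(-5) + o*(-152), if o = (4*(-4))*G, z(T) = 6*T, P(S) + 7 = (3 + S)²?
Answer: 60797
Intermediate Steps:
P(S) = -7 + (3 + S)²
G = 25 (G = 1 - 6*(-4) = 1 - 1*(-24) = 1 + 24 = 25)
o = -400 (o = (4*(-4))*25 = -16*25 = -400)
P(-5) + o*(-152) = (-7 + (3 - 5)²) - 400*(-152) = (-7 + (-2)²) + 60800 = (-7 + 4) + 60800 = -3 + 60800 = 60797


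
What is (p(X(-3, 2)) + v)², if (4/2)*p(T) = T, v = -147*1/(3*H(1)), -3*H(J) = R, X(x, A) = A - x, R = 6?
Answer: 729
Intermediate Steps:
H(J) = -2 (H(J) = -⅓*6 = -2)
v = 49/2 (v = -147/(3*(-2)) = -147/(-6) = -147*(-⅙) = 49/2 ≈ 24.500)
p(T) = T/2
(p(X(-3, 2)) + v)² = ((2 - 1*(-3))/2 + 49/2)² = ((2 + 3)/2 + 49/2)² = ((½)*5 + 49/2)² = (5/2 + 49/2)² = 27² = 729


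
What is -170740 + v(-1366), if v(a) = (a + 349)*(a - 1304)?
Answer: 2544650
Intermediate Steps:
v(a) = (-1304 + a)*(349 + a) (v(a) = (349 + a)*(-1304 + a) = (-1304 + a)*(349 + a))
-170740 + v(-1366) = -170740 + (-455096 + (-1366)**2 - 955*(-1366)) = -170740 + (-455096 + 1865956 + 1304530) = -170740 + 2715390 = 2544650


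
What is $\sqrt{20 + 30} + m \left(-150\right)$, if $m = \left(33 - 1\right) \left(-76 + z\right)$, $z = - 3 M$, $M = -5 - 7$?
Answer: $192000 + 5 \sqrt{2} \approx 1.9201 \cdot 10^{5}$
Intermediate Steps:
$M = -12$ ($M = -5 - 7 = -12$)
$z = 36$ ($z = \left(-3\right) \left(-12\right) = 36$)
$m = -1280$ ($m = \left(33 - 1\right) \left(-76 + 36\right) = 32 \left(-40\right) = -1280$)
$\sqrt{20 + 30} + m \left(-150\right) = \sqrt{20 + 30} - -192000 = \sqrt{50} + 192000 = 5 \sqrt{2} + 192000 = 192000 + 5 \sqrt{2}$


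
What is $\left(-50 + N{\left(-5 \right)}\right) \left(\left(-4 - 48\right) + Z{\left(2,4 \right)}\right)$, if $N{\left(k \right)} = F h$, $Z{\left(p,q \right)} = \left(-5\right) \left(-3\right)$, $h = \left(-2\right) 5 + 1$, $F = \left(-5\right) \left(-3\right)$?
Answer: $6845$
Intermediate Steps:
$F = 15$
$h = -9$ ($h = -10 + 1 = -9$)
$Z{\left(p,q \right)} = 15$
$N{\left(k \right)} = -135$ ($N{\left(k \right)} = 15 \left(-9\right) = -135$)
$\left(-50 + N{\left(-5 \right)}\right) \left(\left(-4 - 48\right) + Z{\left(2,4 \right)}\right) = \left(-50 - 135\right) \left(\left(-4 - 48\right) + 15\right) = - 185 \left(-52 + 15\right) = \left(-185\right) \left(-37\right) = 6845$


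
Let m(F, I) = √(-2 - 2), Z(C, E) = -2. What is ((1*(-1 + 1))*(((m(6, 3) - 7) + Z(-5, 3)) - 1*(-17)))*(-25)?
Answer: 0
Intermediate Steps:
m(F, I) = 2*I (m(F, I) = √(-4) = 2*I)
((1*(-1 + 1))*(((m(6, 3) - 7) + Z(-5, 3)) - 1*(-17)))*(-25) = ((1*(-1 + 1))*(((2*I - 7) - 2) - 1*(-17)))*(-25) = ((1*0)*(((-7 + 2*I) - 2) + 17))*(-25) = (0*((-9 + 2*I) + 17))*(-25) = (0*(8 + 2*I))*(-25) = 0*(-25) = 0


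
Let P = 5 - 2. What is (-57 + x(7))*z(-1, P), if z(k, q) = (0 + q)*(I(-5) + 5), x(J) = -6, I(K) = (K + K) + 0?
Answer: 945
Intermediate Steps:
P = 3
I(K) = 2*K (I(K) = 2*K + 0 = 2*K)
z(k, q) = -5*q (z(k, q) = (0 + q)*(2*(-5) + 5) = q*(-10 + 5) = q*(-5) = -5*q)
(-57 + x(7))*z(-1, P) = (-57 - 6)*(-5*3) = -63*(-15) = 945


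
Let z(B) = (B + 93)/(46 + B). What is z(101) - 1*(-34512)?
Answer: 5073458/147 ≈ 34513.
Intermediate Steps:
z(B) = (93 + B)/(46 + B)
z(101) - 1*(-34512) = (93 + 101)/(46 + 101) - 1*(-34512) = 194/147 + 34512 = 5073458/147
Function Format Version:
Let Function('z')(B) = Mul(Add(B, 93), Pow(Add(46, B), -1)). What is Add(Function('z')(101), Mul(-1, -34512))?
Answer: Rational(5073458, 147) ≈ 34513.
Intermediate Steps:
Function('z')(B) = Mul(Pow(Add(46, B), -1), Add(93, B)) (Function('z')(B) = Mul(Add(93, B), Pow(Add(46, B), -1)) = Mul(Pow(Add(46, B), -1), Add(93, B)))
Add(Function('z')(101), Mul(-1, -34512)) = Add(Mul(Pow(Add(46, 101), -1), Add(93, 101)), Mul(-1, -34512)) = Add(Mul(Pow(147, -1), 194), 34512) = Add(Mul(Rational(1, 147), 194), 34512) = Add(Rational(194, 147), 34512) = Rational(5073458, 147)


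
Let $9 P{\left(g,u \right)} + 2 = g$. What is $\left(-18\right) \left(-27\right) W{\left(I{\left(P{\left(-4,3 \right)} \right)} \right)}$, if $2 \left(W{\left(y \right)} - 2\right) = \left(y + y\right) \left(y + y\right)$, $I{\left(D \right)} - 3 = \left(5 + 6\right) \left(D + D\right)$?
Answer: $133272$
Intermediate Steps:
$P{\left(g,u \right)} = - \frac{2}{9} + \frac{g}{9}$
$I{\left(D \right)} = 3 + 22 D$ ($I{\left(D \right)} = 3 + \left(5 + 6\right) \left(D + D\right) = 3 + 11 \cdot 2 D = 3 + 22 D$)
$W{\left(y \right)} = 2 + 2 y^{2}$ ($W{\left(y \right)} = 2 + \frac{\left(y + y\right) \left(y + y\right)}{2} = 2 + \frac{2 y 2 y}{2} = 2 + \frac{4 y^{2}}{2} = 2 + 2 y^{2}$)
$\left(-18\right) \left(-27\right) W{\left(I{\left(P{\left(-4,3 \right)} \right)} \right)} = \left(-18\right) \left(-27\right) \left(2 + 2 \left(3 + 22 \left(- \frac{2}{9} + \frac{1}{9} \left(-4\right)\right)\right)^{2}\right) = 486 \left(2 + 2 \left(3 + 22 \left(- \frac{2}{9} - \frac{4}{9}\right)\right)^{2}\right) = 486 \left(2 + 2 \left(3 + 22 \left(- \frac{2}{3}\right)\right)^{2}\right) = 486 \left(2 + 2 \left(3 - \frac{44}{3}\right)^{2}\right) = 486 \left(2 + 2 \left(- \frac{35}{3}\right)^{2}\right) = 486 \left(2 + 2 \cdot \frac{1225}{9}\right) = 486 \left(2 + \frac{2450}{9}\right) = 486 \cdot \frac{2468}{9} = 133272$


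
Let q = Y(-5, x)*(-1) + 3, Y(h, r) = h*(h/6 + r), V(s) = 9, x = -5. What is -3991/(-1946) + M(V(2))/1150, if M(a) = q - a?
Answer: 13563647/6713700 ≈ 2.0203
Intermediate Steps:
Y(h, r) = h*(r + h/6) (Y(h, r) = h*(h*(⅙) + r) = h*(h/6 + r) = h*(r + h/6))
q = -157/6 (q = ((⅙)*(-5)*(-5 + 6*(-5)))*(-1) + 3 = ((⅙)*(-5)*(-5 - 30))*(-1) + 3 = ((⅙)*(-5)*(-35))*(-1) + 3 = (175/6)*(-1) + 3 = -175/6 + 3 = -157/6 ≈ -26.167)
M(a) = -157/6 - a
-3991/(-1946) + M(V(2))/1150 = -3991/(-1946) + (-157/6 - 1*9)/1150 = -3991*(-1/1946) + (-157/6 - 9)*(1/1150) = 3991/1946 - 211/6*1/1150 = 3991/1946 - 211/6900 = 13563647/6713700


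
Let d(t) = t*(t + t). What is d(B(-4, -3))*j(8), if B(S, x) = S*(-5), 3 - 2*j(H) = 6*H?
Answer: -18000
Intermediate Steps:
j(H) = 3/2 - 3*H
B(S, x) = -5*S
d(t) = 2*t² (d(t) = t*(2*t) = 2*t²)
d(B(-4, -3))*j(8) = (2*(-5*(-4))²)*(3/2 - 3*8) = (2*20²)*(3/2 - 24) = (2*400)*(-45/2) = 800*(-45/2) = -18000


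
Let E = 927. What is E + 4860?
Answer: 5787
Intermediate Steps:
E + 4860 = 927 + 4860 = 5787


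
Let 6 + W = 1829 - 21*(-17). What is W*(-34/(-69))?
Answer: 74120/69 ≈ 1074.2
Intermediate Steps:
W = 2180 (W = -6 + (1829 - 21*(-17)) = -6 + (1829 + 357) = -6 + 2186 = 2180)
W*(-34/(-69)) = 2180*(-34/(-69)) = 2180*(-34*(-1/69)) = 2180*(34/69) = 74120/69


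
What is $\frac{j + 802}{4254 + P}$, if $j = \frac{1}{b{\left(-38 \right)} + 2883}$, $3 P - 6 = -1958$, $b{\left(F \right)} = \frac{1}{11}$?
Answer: $\frac{76303917}{342828340} \approx 0.22257$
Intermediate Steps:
$b{\left(F \right)} = \frac{1}{11}$
$P = - \frac{1952}{3}$ ($P = 2 + \frac{1}{3} \left(-1958\right) = 2 - \frac{1958}{3} = - \frac{1952}{3} \approx -650.67$)
$j = \frac{11}{31714}$ ($j = \frac{1}{\frac{1}{11} + 2883} = \frac{1}{\frac{31714}{11}} = \frac{11}{31714} \approx 0.00034685$)
$\frac{j + 802}{4254 + P} = \frac{\frac{11}{31714} + 802}{4254 - \frac{1952}{3}} = \frac{25434639}{31714 \cdot \frac{10810}{3}} = \frac{25434639}{31714} \cdot \frac{3}{10810} = \frac{76303917}{342828340}$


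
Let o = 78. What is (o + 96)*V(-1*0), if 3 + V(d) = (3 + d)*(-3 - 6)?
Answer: -5220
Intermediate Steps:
V(d) = -30 - 9*d (V(d) = -3 + (3 + d)*(-3 - 6) = -3 + (3 + d)*(-9) = -3 + (-27 - 9*d) = -30 - 9*d)
(o + 96)*V(-1*0) = (78 + 96)*(-30 - (-9)*0) = 174*(-30 - 9*0) = 174*(-30 + 0) = 174*(-30) = -5220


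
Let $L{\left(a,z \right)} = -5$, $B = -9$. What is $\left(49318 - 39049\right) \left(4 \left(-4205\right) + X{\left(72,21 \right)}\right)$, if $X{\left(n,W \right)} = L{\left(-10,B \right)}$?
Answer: $-172775925$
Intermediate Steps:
$X{\left(n,W \right)} = -5$
$\left(49318 - 39049\right) \left(4 \left(-4205\right) + X{\left(72,21 \right)}\right) = \left(49318 - 39049\right) \left(4 \left(-4205\right) - 5\right) = 10269 \left(-16820 - 5\right) = 10269 \left(-16825\right) = -172775925$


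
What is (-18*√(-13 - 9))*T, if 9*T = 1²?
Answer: -2*I*√22 ≈ -9.3808*I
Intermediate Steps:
T = ⅑ (T = (⅑)*1² = (⅑)*1 = ⅑ ≈ 0.11111)
(-18*√(-13 - 9))*T = -18*√(-13 - 9)*(⅑) = -18*I*√22*(⅑) = -2*I*√22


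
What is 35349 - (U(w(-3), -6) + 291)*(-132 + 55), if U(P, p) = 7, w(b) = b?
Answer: 58295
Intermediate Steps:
35349 - (U(w(-3), -6) + 291)*(-132 + 55) = 35349 - (7 + 291)*(-132 + 55) = 35349 - 298*(-77) = 35349 - 1*(-22946) = 35349 + 22946 = 58295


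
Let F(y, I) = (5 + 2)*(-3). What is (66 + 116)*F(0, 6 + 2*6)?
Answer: -3822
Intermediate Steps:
F(y, I) = -21 (F(y, I) = 7*(-3) = -21)
(66 + 116)*F(0, 6 + 2*6) = (66 + 116)*(-21) = 182*(-21) = -3822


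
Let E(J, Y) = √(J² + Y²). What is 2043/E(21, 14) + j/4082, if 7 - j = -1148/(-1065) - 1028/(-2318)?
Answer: 6762403/5038555470 + 2043*√13/91 ≈ 80.948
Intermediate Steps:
j = 6762403/1234335 (j = 7 - (-1148/(-1065) - 1028/(-2318)) = 7 - (-1148*(-1/1065) - 1028*(-1/2318)) = 7 - (1148/1065 + 514/1159) = 7 - 1*1877942/1234335 = 7 - 1877942/1234335 = 6762403/1234335 ≈ 5.4786)
2043/E(21, 14) + j/4082 = 2043/(√(21² + 14²)) + (6762403/1234335)/4082 = 2043/(√(441 + 196)) + (6762403/1234335)*(1/4082) = 2043/(√637) + 6762403/5038555470 = 2043/((7*√13)) + 6762403/5038555470 = 2043*(√13/91) + 6762403/5038555470 = 2043*√13/91 + 6762403/5038555470 = 6762403/5038555470 + 2043*√13/91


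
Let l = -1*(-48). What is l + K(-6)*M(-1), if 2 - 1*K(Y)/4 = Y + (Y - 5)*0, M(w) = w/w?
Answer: 80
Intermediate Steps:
l = 48
M(w) = 1
K(Y) = 8 - 4*Y (K(Y) = 8 - 4*(Y + (Y - 5)*0) = 8 - 4*(Y + (-5 + Y)*0) = 8 - 4*(Y + 0) = 8 - 4*Y)
l + K(-6)*M(-1) = 48 + (8 - 4*(-6))*1 = 48 + (8 + 24)*1 = 48 + 32*1 = 48 + 32 = 80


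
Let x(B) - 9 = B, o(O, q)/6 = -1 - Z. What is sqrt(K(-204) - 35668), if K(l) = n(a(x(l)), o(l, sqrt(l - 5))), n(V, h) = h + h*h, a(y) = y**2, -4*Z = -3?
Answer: I*sqrt(142273)/2 ≈ 188.6*I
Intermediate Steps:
Z = 3/4 (Z = -1/4*(-3) = 3/4 ≈ 0.75000)
o(O, q) = -21/2 (o(O, q) = 6*(-1 - 1*3/4) = 6*(-1 - 3/4) = 6*(-7/4) = -21/2)
x(B) = 9 + B
n(V, h) = h + h**2
K(l) = 399/4 (K(l) = -21*(1 - 21/2)/2 = -21/2*(-19/2) = 399/4)
sqrt(K(-204) - 35668) = sqrt(399/4 - 35668) = sqrt(-142273/4) = I*sqrt(142273)/2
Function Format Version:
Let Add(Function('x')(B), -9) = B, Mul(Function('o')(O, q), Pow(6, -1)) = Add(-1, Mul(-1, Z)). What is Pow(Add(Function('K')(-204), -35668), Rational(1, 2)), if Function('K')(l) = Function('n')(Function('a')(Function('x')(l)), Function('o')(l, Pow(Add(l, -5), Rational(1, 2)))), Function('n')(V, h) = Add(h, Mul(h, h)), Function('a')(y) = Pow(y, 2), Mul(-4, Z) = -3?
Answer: Mul(Rational(1, 2), I, Pow(142273, Rational(1, 2))) ≈ Mul(188.60, I)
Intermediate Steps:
Z = Rational(3, 4) (Z = Mul(Rational(-1, 4), -3) = Rational(3, 4) ≈ 0.75000)
Function('o')(O, q) = Rational(-21, 2) (Function('o')(O, q) = Mul(6, Add(-1, Mul(-1, Rational(3, 4)))) = Mul(6, Add(-1, Rational(-3, 4))) = Mul(6, Rational(-7, 4)) = Rational(-21, 2))
Function('x')(B) = Add(9, B)
Function('n')(V, h) = Add(h, Pow(h, 2))
Function('K')(l) = Rational(399, 4) (Function('K')(l) = Mul(Rational(-21, 2), Add(1, Rational(-21, 2))) = Mul(Rational(-21, 2), Rational(-19, 2)) = Rational(399, 4))
Pow(Add(Function('K')(-204), -35668), Rational(1, 2)) = Pow(Add(Rational(399, 4), -35668), Rational(1, 2)) = Pow(Rational(-142273, 4), Rational(1, 2)) = Mul(Rational(1, 2), I, Pow(142273, Rational(1, 2)))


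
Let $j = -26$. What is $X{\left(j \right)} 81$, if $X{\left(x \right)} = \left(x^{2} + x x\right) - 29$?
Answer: $107163$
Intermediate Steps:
$X{\left(x \right)} = -29 + 2 x^{2}$ ($X{\left(x \right)} = \left(x^{2} + x^{2}\right) - 29 = 2 x^{2} - 29 = -29 + 2 x^{2}$)
$X{\left(j \right)} 81 = \left(-29 + 2 \left(-26\right)^{2}\right) 81 = \left(-29 + 2 \cdot 676\right) 81 = \left(-29 + 1352\right) 81 = 1323 \cdot 81 = 107163$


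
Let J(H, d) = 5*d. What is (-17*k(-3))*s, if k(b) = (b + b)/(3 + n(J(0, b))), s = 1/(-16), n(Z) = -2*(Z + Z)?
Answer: -17/168 ≈ -0.10119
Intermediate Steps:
n(Z) = -4*Z
s = -1/16 (s = 1*(-1/16) = -1/16 ≈ -0.062500)
k(b) = 2*b/(3 - 20*b) (k(b) = (b + b)/(3 - 20*b) = (2*b)/(3 - 20*b) = 2*b/(3 - 20*b))
(-17*k(-3))*s = -(-34)*(-3)/(-3 + 20*(-3))*(-1/16) = -(-34)*(-3)/(-3 - 60)*(-1/16) = -(-34)*(-3)/(-63)*(-1/16) = -(-34)*(-3)*(-1)/63*(-1/16) = -17*(-2/21)*(-1/16) = (34/21)*(-1/16) = -17/168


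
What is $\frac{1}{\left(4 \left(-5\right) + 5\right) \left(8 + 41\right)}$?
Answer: $- \frac{1}{735} \approx -0.0013605$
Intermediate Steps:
$\frac{1}{\left(4 \left(-5\right) + 5\right) \left(8 + 41\right)} = \frac{1}{\left(-20 + 5\right) 49} = \frac{1}{\left(-15\right) 49} = \frac{1}{-735} = - \frac{1}{735}$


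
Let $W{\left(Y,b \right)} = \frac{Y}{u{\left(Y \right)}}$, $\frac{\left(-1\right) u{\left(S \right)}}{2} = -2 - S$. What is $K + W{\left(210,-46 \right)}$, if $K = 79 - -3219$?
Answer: $\frac{699281}{212} \approx 3298.5$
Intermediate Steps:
$u{\left(S \right)} = 4 + 2 S$ ($u{\left(S \right)} = - 2 \left(-2 - S\right) = 4 + 2 S$)
$K = 3298$ ($K = 79 + 3219 = 3298$)
$W{\left(Y,b \right)} = \frac{Y}{4 + 2 Y}$
$K + W{\left(210,-46 \right)} = 3298 + \frac{1}{2} \cdot 210 \frac{1}{2 + 210} = 3298 + \frac{1}{2} \cdot 210 \cdot \frac{1}{212} = 3298 + \frac{105}{212} = \frac{699281}{212}$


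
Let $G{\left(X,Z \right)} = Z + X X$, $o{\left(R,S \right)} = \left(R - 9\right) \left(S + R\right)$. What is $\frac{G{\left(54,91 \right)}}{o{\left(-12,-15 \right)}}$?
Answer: $\frac{3007}{567} \approx 5.3034$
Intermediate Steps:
$o{\left(R,S \right)} = \left(-9 + R\right) \left(R + S\right)$
$G{\left(X,Z \right)} = Z + X^{2}$
$\frac{G{\left(54,91 \right)}}{o{\left(-12,-15 \right)}} = \frac{91 + 54^{2}}{\left(-12\right)^{2} - -108 - -135 - -180} = \frac{91 + 2916}{144 + 108 + 135 + 180} = \frac{3007}{567}$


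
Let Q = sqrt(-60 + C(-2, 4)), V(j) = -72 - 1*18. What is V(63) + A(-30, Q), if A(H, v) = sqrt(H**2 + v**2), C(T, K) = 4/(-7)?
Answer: -90 + 2*sqrt(10283)/7 ≈ -61.027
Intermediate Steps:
C(T, K) = -4/7 (C(T, K) = 4*(-1/7) = -4/7)
V(j) = -90 (V(j) = -72 - 18 = -90)
Q = 2*I*sqrt(742)/7 (Q = sqrt(-60 - 4/7) = sqrt(-424/7) = 2*I*sqrt(742)/7 ≈ 7.7828*I)
V(63) + A(-30, Q) = -90 + sqrt((-30)**2 + (2*I*sqrt(742)/7)**2) = -90 + sqrt(900 - 424/7) = -90 + sqrt(5876/7) = -90 + 2*sqrt(10283)/7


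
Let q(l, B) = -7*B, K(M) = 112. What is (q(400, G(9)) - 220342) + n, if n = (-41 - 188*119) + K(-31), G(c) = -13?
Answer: -242552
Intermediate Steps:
n = -22301 (n = (-41 - 188*119) + 112 = (-41 - 22372) + 112 = -22413 + 112 = -22301)
(q(400, G(9)) - 220342) + n = (-7*(-13) - 220342) - 22301 = (91 - 220342) - 22301 = -220251 - 22301 = -242552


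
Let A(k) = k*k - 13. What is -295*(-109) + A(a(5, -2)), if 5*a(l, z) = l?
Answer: 32143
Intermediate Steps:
a(l, z) = l/5
A(k) = -13 + k² (A(k) = k² - 13 = -13 + k²)
-295*(-109) + A(a(5, -2)) = -295*(-109) + (-13 + ((⅕)*5)²) = 32155 + (-13 + 1²) = 32155 + (-13 + 1) = 32155 - 12 = 32143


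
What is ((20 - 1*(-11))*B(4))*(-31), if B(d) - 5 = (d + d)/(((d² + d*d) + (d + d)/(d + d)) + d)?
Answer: -185473/37 ≈ -5012.8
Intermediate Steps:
B(d) = 5 + 2*d/(1 + d + 2*d²) (B(d) = 5 + (d + d)/(((d² + d*d) + (d + d)/(d + d)) + d) = 5 + (2*d)/(((d² + d²) + (2*d)/((2*d))) + d) = 5 + (2*d)/((2*d² + (2*d)*(1/(2*d))) + d) = 5 + (2*d)/((2*d² + 1) + d) = 5 + (2*d)/((1 + 2*d²) + d) = 5 + (2*d)/(1 + d + 2*d²) = 5 + 2*d/(1 + d + 2*d²))
((20 - 1*(-11))*B(4))*(-31) = ((20 - 1*(-11))*((5 + 7*4 + 10*4²)/(1 + 4 + 2*4²)))*(-31) = ((20 + 11)*((5 + 28 + 10*16)/(1 + 4 + 2*16)))*(-31) = (31*((5 + 28 + 160)/(1 + 4 + 32)))*(-31) = (31*(193/37))*(-31) = (5983/37)*(-31) = -185473/37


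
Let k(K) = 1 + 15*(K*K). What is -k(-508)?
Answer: -3870961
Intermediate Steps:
k(K) = 1 + 15*K²
-k(-508) = -(1 + 15*(-508)²) = -(1 + 15*258064) = -(1 + 3870960) = -1*3870961 = -3870961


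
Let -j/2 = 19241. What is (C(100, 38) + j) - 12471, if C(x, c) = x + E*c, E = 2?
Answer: -50777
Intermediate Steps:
C(x, c) = x + 2*c
j = -38482 (j = -2*19241 = -38482)
(C(100, 38) + j) - 12471 = ((100 + 2*38) - 38482) - 12471 = ((100 + 76) - 38482) - 12471 = (176 - 38482) - 12471 = -38306 - 12471 = -50777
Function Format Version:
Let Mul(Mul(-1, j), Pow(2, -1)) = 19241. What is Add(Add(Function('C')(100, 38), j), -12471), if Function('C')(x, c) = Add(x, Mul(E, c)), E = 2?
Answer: -50777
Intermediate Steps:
Function('C')(x, c) = Add(x, Mul(2, c))
j = -38482 (j = Mul(-2, 19241) = -38482)
Add(Add(Function('C')(100, 38), j), -12471) = Add(Add(Add(100, Mul(2, 38)), -38482), -12471) = Add(Add(Add(100, 76), -38482), -12471) = Add(Add(176, -38482), -12471) = Add(-38306, -12471) = -50777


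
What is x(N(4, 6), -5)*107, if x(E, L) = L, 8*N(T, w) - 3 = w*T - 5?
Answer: -535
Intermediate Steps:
N(T, w) = -¼ + T*w/8 (N(T, w) = 3/8 + (w*T - 5)/8 = 3/8 + (T*w - 5)/8 = 3/8 + (-5 + T*w)/8 = 3/8 + (-5/8 + T*w/8) = -¼ + T*w/8)
x(N(4, 6), -5)*107 = -5*107 = -535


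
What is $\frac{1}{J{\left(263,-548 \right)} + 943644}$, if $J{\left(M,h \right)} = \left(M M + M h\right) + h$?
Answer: $\frac{1}{868141} \approx 1.1519 \cdot 10^{-6}$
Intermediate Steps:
$J{\left(M,h \right)} = h + M^{2} + M h$ ($J{\left(M,h \right)} = \left(M^{2} + M h\right) + h = h + M^{2} + M h$)
$\frac{1}{J{\left(263,-548 \right)} + 943644} = \frac{1}{\left(-548 + 263^{2} + 263 \left(-548\right)\right) + 943644} = \frac{1}{\left(-548 + 69169 - 144124\right) + 943644} = \frac{1}{-75503 + 943644} = \frac{1}{868141}$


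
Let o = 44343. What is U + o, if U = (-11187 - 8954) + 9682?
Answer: 33884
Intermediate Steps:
U = -10459 (U = -20141 + 9682 = -10459)
U + o = -10459 + 44343 = 33884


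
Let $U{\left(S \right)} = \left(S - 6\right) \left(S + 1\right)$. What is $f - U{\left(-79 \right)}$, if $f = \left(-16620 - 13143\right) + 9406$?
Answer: $-26987$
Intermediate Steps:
$U{\left(S \right)} = \left(1 + S\right) \left(-6 + S\right)$ ($U{\left(S \right)} = \left(-6 + S\right) \left(1 + S\right) = \left(1 + S\right) \left(-6 + S\right)$)
$f = -20357$ ($f = -29763 + 9406 = -20357$)
$f - U{\left(-79 \right)} = -20357 - \left(-6 + \left(-79\right)^{2} - -395\right) = -20357 - \left(-6 + 6241 + 395\right) = -20357 - 6630 = -26987$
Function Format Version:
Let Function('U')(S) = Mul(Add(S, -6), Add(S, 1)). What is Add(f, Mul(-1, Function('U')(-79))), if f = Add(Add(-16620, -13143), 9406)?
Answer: -26987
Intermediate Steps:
Function('U')(S) = Mul(Add(1, S), Add(-6, S)) (Function('U')(S) = Mul(Add(-6, S), Add(1, S)) = Mul(Add(1, S), Add(-6, S)))
f = -20357 (f = Add(-29763, 9406) = -20357)
Add(f, Mul(-1, Function('U')(-79))) = Add(-20357, Mul(-1, Add(-6, Pow(-79, 2), Mul(-5, -79)))) = Add(-20357, Mul(-1, Add(-6, 6241, 395))) = Add(-20357, Mul(-1, 6630)) = Add(-20357, -6630) = -26987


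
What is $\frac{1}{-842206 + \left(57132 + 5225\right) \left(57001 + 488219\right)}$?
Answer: $\frac{1}{33997441334} \approx 2.9414 \cdot 10^{-11}$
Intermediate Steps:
$\frac{1}{-842206 + \left(57132 + 5225\right) \left(57001 + 488219\right)} = \frac{1}{-842206 + 62357 \cdot 545220} = \frac{1}{-842206 + 33998283540} = \frac{1}{33997441334}$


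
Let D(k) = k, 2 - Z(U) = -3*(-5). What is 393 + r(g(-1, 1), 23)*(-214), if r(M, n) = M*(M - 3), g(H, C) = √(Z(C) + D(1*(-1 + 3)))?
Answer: 2747 + 642*I*√11 ≈ 2747.0 + 2129.3*I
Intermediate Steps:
Z(U) = -13 (Z(U) = 2 - (-3)*(-5) = 2 - 1*15 = 2 - 15 = -13)
g(H, C) = I*√11 (g(H, C) = √(-13 + 1*(-1 + 3)) = √(-13 + 1*2) = √(-13 + 2) = √(-11) = I*√11)
r(M, n) = M*(-3 + M)
393 + r(g(-1, 1), 23)*(-214) = 393 + ((I*√11)*(-3 + I*√11))*(-214) = 393 + (I*√11*(-3 + I*√11))*(-214) = 393 - 214*I*√11*(-3 + I*√11)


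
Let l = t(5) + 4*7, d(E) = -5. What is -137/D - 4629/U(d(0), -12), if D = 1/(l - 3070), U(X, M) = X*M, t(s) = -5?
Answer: 8347237/20 ≈ 4.1736e+5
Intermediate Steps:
l = 23 (l = -5 + 4*7 = -5 + 28 = 23)
U(X, M) = M*X
D = -1/3047 (D = 1/(23 - 3070) = 1/(-3047) = -1/3047 ≈ -0.00032819)
-137/D - 4629/U(d(0), -12) = -137/(-1/3047) - 4629/((-12*(-5))) = -137*(-3047) - 4629/60 = 417439 - 4629*1/60 = 417439 - 1543/20 = 8347237/20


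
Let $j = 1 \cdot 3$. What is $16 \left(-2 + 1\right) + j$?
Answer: $-13$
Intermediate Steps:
$j = 3$
$16 \left(-2 + 1\right) + j = 16 \left(-2 + 1\right) + 3 = 16 \left(-1\right) + 3 = -16 + 3 = -13$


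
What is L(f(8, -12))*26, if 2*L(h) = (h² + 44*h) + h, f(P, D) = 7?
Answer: 4732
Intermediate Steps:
L(h) = h²/2 + 45*h/2 (L(h) = ((h² + 44*h) + h)/2 = (h² + 45*h)/2 = h²/2 + 45*h/2)
L(f(8, -12))*26 = ((½)*7*(45 + 7))*26 = ((½)*7*52)*26 = 182*26 = 4732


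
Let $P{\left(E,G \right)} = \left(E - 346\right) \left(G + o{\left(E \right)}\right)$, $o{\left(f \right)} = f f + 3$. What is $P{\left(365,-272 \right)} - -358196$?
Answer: $2884360$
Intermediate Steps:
$o{\left(f \right)} = 3 + f^{2}$ ($o{\left(f \right)} = f^{2} + 3 = 3 + f^{2}$)
$P{\left(E,G \right)} = \left(-346 + E\right) \left(3 + G + E^{2}\right)$ ($P{\left(E,G \right)} = \left(E - 346\right) \left(G + \left(3 + E^{2}\right)\right) = \left(-346 + E\right) \left(3 + G + E^{2}\right)$)
$P{\left(365,-272 \right)} - -358196 = \left(-1038 - -94112 - 346 \cdot 365^{2} + 365 \left(-272\right) + 365 \left(3 + 365^{2}\right)\right) - -358196 = \left(-1038 + 94112 - 46095850 - 99280 + 365 \left(3 + 133225\right)\right) + 358196 = \left(-1038 + 94112 - 46095850 - 99280 + 365 \cdot 133228\right) + 358196 = \left(-1038 + 94112 - 46095850 - 99280 + 48628220\right) + 358196 = 2526164 + 358196 = 2884360$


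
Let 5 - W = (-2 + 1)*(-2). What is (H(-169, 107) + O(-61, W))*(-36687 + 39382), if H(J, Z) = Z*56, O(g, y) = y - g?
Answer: 16320920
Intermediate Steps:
W = 3 (W = 5 - (-2 + 1)*(-2) = 5 - (-1)*(-2) = 5 - 1*2 = 5 - 2 = 3)
H(J, Z) = 56*Z
(H(-169, 107) + O(-61, W))*(-36687 + 39382) = (56*107 + (3 - 1*(-61)))*(-36687 + 39382) = (5992 + (3 + 61))*2695 = (5992 + 64)*2695 = 6056*2695 = 16320920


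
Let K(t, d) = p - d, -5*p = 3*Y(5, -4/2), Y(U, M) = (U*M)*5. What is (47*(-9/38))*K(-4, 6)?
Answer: -5076/19 ≈ -267.16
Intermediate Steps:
Y(U, M) = 5*M*U (Y(U, M) = (M*U)*5 = 5*M*U)
p = 30 (p = -3*5*(-4/2)*5/5 = -3*5*(-4*½)*5/5 = -3*5*(-2)*5/5 = -3*(-50)/5 = -⅕*(-150) = 30)
K(t, d) = 30 - d
(47*(-9/38))*K(-4, 6) = (47*(-9/38))*(30 - 1*6) = (47*(-9*1/38))*(30 - 6) = (47*(-9/38))*24 = -423/38*24 = -5076/19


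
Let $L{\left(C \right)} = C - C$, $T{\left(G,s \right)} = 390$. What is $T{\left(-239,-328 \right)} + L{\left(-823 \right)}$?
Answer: $390$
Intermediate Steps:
$L{\left(C \right)} = 0$
$T{\left(-239,-328 \right)} + L{\left(-823 \right)} = 390 + 0 = 390$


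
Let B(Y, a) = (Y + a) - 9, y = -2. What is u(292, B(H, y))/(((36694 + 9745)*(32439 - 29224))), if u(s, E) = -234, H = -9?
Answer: -234/149301385 ≈ -1.5673e-6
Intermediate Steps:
B(Y, a) = -9 + Y + a
u(292, B(H, y))/(((36694 + 9745)*(32439 - 29224))) = -234*1/((32439 - 29224)*(36694 + 9745)) = -234/(46439*3215) = -234/149301385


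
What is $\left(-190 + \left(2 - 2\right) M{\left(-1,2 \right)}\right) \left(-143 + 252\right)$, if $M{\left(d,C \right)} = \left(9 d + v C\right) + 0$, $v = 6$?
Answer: $-20710$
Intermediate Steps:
$M{\left(d,C \right)} = 6 C + 9 d$ ($M{\left(d,C \right)} = \left(9 d + 6 C\right) + 0 = \left(6 C + 9 d\right) + 0 = 6 C + 9 d$)
$\left(-190 + \left(2 - 2\right) M{\left(-1,2 \right)}\right) \left(-143 + 252\right) = \left(-190 + \left(2 - 2\right) \left(6 \cdot 2 + 9 \left(-1\right)\right)\right) \left(-143 + 252\right) = \left(-190 + 0 \left(12 - 9\right)\right) 109 = \left(-190 + 0 \cdot 3\right) 109 = \left(-190 + 0\right) 109 = \left(-190\right) 109 = -20710$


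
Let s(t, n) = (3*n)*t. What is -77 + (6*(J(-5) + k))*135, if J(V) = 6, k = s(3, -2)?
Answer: -9797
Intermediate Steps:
s(t, n) = 3*n*t
k = -18 (k = 3*(-2)*3 = -18)
-77 + (6*(J(-5) + k))*135 = -77 + (6*(6 - 18))*135 = -77 + (6*(-12))*135 = -77 - 72*135 = -77 - 9720 = -9797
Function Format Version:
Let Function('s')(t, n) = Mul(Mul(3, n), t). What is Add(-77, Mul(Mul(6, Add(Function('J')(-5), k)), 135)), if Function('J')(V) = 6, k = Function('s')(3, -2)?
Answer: -9797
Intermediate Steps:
Function('s')(t, n) = Mul(3, n, t)
k = -18 (k = Mul(3, -2, 3) = -18)
Add(-77, Mul(Mul(6, Add(Function('J')(-5), k)), 135)) = Add(-77, Mul(Mul(6, Add(6, -18)), 135)) = Add(-77, Mul(Mul(6, -12), 135)) = Add(-77, Mul(-72, 135)) = Add(-77, -9720) = -9797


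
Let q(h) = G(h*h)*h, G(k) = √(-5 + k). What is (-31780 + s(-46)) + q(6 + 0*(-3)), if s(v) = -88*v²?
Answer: -217988 + 6*√31 ≈ -2.1795e+5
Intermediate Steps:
q(h) = h*√(-5 + h²) (q(h) = √(-5 + h*h)*h = √(-5 + h²)*h = h*√(-5 + h²))
(-31780 + s(-46)) + q(6 + 0*(-3)) = (-31780 - 88*(-46)²) + (6 + 0*(-3))*√(-5 + (6 + 0*(-3))²) = (-31780 - 88*2116) + (6 + 0)*√(-5 + (6 + 0)²) = (-31780 - 186208) + 6*√(-5 + 6²) = -217988 + 6*√(-5 + 36) = -217988 + 6*√31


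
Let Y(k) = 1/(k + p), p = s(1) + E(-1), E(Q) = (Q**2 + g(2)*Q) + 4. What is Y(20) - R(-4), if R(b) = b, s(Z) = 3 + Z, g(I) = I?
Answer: 109/27 ≈ 4.0370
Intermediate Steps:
E(Q) = 4 + Q**2 + 2*Q (E(Q) = (Q**2 + 2*Q) + 4 = 4 + Q**2 + 2*Q)
p = 7 (p = (3 + 1) + (4 + (-1)**2 + 2*(-1)) = 4 + (4 + 1 - 2) = 4 + 3 = 7)
Y(k) = 1/(7 + k) (Y(k) = 1/(k + 7) = 1/(7 + k))
Y(20) - R(-4) = 1/(7 + 20) - 1*(-4) = 1/27 + 4 = 109/27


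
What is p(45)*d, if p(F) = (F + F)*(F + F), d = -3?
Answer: -24300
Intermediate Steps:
p(F) = 4*F² (p(F) = (2*F)*(2*F) = 4*F²)
p(45)*d = (4*45²)*(-3) = (4*2025)*(-3) = 8100*(-3) = -24300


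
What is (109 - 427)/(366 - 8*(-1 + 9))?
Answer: -159/151 ≈ -1.0530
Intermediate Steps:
(109 - 427)/(366 - 8*(-1 + 9)) = -318/(366 - 8*8) = -318/(366 - 64) = -318/302 = -318*1/302 = -159/151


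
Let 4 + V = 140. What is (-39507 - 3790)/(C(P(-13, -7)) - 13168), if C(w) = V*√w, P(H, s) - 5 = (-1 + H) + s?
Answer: 35633431/10855760 + 736049*I/5427880 ≈ 3.2824 + 0.13561*I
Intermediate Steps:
V = 136 (V = -4 + 140 = 136)
P(H, s) = 4 + H + s (P(H, s) = 5 + ((-1 + H) + s) = 5 + (-1 + H + s) = 4 + H + s)
C(w) = 136*√w
(-39507 - 3790)/(C(P(-13, -7)) - 13168) = (-39507 - 3790)/(136*√(4 - 13 - 7) - 13168) = -43297/(136*√(-16) - 13168) = -43297/(136*(4*I) - 13168) = -43297/(544*I - 13168) = -43297*(-13168 - 544*I)/173692160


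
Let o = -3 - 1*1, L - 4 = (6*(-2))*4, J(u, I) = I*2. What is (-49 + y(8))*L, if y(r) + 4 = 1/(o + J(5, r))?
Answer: 6985/3 ≈ 2328.3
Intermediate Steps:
J(u, I) = 2*I
L = -44 (L = 4 + (6*(-2))*4 = 4 - 12*4 = 4 - 48 = -44)
o = -4 (o = -3 - 1 = -4)
y(r) = -4 + 1/(-4 + 2*r)
(-49 + y(8))*L = (-49 + (17 - 8*8)/(2*(-2 + 8)))*(-44) = (-49 + (1/2)*(17 - 64)/6)*(-44) = (-49 + (1/2)*(1/6)*(-47))*(-44) = (-49 - 47/12)*(-44) = -635/12*(-44) = 6985/3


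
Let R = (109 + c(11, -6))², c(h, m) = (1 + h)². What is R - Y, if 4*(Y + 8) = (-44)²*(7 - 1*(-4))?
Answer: 58693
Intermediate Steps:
Y = 5316 (Y = -8 + ((-44)²*(7 - 1*(-4)))/4 = -8 + (1936*(7 + 4))/4 = -8 + (1936*11)/4 = -8 + (¼)*21296 = -8 + 5324 = 5316)
R = 64009 (R = (109 + (1 + 11)²)² = (109 + 12²)² = (109 + 144)² = 253² = 64009)
R - Y = 64009 - 1*5316 = 64009 - 5316 = 58693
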